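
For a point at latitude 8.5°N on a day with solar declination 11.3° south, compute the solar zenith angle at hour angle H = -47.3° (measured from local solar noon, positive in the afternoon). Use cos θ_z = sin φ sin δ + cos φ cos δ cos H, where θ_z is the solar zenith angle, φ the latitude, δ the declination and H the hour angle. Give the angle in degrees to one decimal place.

51.0°

cos θ_z = sin φ sin δ + cos φ cos δ cos H = (0.1478)(-0.1959) + (0.9890)(0.9806)(0.6782) = 0.6288.
θ_z = arccos(0.6288) = 51.04°.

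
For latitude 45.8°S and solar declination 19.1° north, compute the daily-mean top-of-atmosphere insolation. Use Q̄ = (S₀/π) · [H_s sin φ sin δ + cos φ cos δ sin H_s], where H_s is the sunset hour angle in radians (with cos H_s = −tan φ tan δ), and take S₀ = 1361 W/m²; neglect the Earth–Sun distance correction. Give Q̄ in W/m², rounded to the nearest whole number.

144 W/m²

cos H_s = −tan(-45.8°) · tan(19.1°) = 0.3561, so H_s = arccos(0.3561) = 69.14°. In radians, H_s = 1.2067.
H_s sin φ sin δ = 1.2067 × -0.7169 × 0.3272 = -0.2831.
cos φ cos δ sin H_s = 0.6972 × 0.9449 × 0.9344 = 0.6156.
Q̄ = (1361/π) × (-0.2831 + 0.6156) = 433.22 × 0.3325 = 144.05 W/m².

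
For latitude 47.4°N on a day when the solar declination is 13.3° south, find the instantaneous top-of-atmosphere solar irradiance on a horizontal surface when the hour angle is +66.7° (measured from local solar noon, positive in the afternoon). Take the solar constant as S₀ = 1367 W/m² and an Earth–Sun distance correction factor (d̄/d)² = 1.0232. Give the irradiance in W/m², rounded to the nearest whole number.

128 W/m²

cos θ_z = sin φ sin δ + cos φ cos δ cos H = (0.7361)(-0.2300) + (0.6769)(0.9732)(0.3955) = 0.0912.
Top-of-atmosphere irradiance = S₀ (d̄/d)² cos θ_z = 1367 × 1.0232 × 0.0912 = 127.56 W/m².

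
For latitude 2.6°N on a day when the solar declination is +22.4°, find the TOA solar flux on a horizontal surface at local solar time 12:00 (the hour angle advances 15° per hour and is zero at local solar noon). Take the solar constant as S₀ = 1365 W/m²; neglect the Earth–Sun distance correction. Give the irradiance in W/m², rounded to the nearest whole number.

1284 W/m²

Hour angle H = 15° × (12 − 12) = 0.00°.
With φ = 2.6°, δ = 22.4°, H = 0.00°: sin φ sin δ = 0.0173, cos φ cos δ cos H = 0.9236, so cos θ_z = 0.9409.
Top-of-atmosphere irradiance = S₀ cos θ_z = 1365 × 0.9409 = 1284.33 W/m².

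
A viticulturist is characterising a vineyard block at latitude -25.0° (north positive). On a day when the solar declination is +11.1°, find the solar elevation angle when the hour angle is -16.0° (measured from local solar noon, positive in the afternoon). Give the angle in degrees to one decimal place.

cos θ_z = sin φ sin δ + cos φ cos δ cos H = (-0.4226)(0.1925) + (0.9063)(0.9813)(0.9613) = 0.7736.
θ_z = arccos(0.7736) = 39.32°, so the elevation is 90° − 39.32° = 50.68°.

50.7°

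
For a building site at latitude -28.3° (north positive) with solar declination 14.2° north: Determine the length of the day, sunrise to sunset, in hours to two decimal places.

−tan φ tan δ = −(-0.5384)(0.2530) = 0.1362; H_s = arccos(0.1362) = 82.17°.
Day length = 2 H_s / 15° h⁻¹ = 164.34° / 15 = 10.956 h.

10.96 hours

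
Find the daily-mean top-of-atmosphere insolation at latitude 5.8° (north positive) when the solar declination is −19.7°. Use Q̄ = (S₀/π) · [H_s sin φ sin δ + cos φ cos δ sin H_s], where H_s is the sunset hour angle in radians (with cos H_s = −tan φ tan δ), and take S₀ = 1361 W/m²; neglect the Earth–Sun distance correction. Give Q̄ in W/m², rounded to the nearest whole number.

−tan φ tan δ = −(0.1016)(-0.3581) = 0.0364; H_s = arccos(0.0364) = 87.91°. In radians, H_s = 1.5343.
H_s sin φ sin δ = 1.5343 × 0.1011 × -0.3371 = -0.0523.
cos φ cos δ sin H_s = 0.9949 × 0.9415 × 0.9993 = 0.9360.
Q̄ = (1361/π) × (-0.0523 + 0.9360) = 433.22 × 0.8837 = 382.84 W/m².

383 W/m²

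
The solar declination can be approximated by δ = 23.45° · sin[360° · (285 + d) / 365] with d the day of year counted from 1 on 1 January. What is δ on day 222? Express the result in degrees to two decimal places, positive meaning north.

+15.06°

360 × (285 + 222) / 365 = 500.055°; sin(500.055°) = 0.6421.
δ = 23.45 × 0.6421 = 15.057° ≈ +15.06°.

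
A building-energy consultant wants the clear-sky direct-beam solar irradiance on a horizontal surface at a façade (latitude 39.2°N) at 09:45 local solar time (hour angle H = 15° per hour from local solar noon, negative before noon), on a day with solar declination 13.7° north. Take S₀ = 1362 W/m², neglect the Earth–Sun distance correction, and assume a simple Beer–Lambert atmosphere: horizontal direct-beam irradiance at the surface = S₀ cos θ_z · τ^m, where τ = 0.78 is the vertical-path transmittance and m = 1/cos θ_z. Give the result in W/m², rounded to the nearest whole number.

Hour angle H = 15° × (9.75 − 12) = -33.75°.
cos θ_z = sin(39.2°) sin(13.7°) + cos(39.2°) cos(13.7°) cos(-33.75°) = 0.1497 + 0.6260 = 0.7757.
Air mass m = 1/cos θ_z = 1/0.7757 = 1.289; τ^m = 0.78^1.289 = 0.7260.
Surface direct beam = 1362 × 0.7757 × 0.7260 = 767.02 W/m².

767 W/m²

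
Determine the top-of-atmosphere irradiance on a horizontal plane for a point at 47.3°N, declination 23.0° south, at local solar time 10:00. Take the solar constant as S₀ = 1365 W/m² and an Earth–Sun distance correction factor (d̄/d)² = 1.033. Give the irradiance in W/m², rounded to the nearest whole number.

Hour angle H = 15° × (10 − 12) = -30.00°.
With φ = 47.3°, δ = -23.0°, H = -30.00°: sin φ sin δ = -0.2872, cos φ cos δ cos H = 0.5406, so cos θ_z = 0.2534.
Top-of-atmosphere irradiance = S₀ (d̄/d)² cos θ_z = 1365 × 1.033 × 0.2534 = 357.31 W/m².

357 W/m²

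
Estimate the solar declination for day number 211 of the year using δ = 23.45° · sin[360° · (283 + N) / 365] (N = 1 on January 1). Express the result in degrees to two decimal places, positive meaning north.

360 × (283 + 211) / 365 = 487.233°; sin(487.233°) = 0.7962.
δ = 23.45 × 0.7962 = 18.671° ≈ +18.67°.

+18.67°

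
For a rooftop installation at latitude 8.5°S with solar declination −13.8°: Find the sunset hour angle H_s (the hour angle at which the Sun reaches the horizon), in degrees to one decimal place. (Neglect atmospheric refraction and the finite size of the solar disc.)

−tan φ tan δ = −(-0.1495)(-0.2456) = -0.0367; H_s = arccos(-0.0367) = 92.10°.

92.1°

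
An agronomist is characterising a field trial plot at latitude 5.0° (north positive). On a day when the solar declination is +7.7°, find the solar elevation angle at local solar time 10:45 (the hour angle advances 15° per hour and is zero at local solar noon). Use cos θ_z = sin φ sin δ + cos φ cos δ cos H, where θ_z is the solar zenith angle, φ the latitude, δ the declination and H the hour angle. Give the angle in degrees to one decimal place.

Hour angle H = 15° × (10.75 − 12) = -18.75°.
cos θ_z = sin(5.0°) sin(7.7°) + cos(5.0°) cos(7.7°) cos(-18.75°) = 0.0117 + 0.9348 = 0.9465.
θ_z = arccos(0.9465) = 18.83°, so the elevation is 90° − 18.83° = 71.17°.

71.2°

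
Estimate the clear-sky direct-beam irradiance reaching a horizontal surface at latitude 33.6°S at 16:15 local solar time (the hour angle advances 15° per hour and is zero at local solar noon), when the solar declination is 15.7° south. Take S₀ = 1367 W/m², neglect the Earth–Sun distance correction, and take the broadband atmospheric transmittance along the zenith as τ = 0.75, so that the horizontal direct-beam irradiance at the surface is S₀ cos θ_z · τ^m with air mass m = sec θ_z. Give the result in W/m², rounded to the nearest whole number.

390 W/m²

Hour angle H = 15° × (16.25 − 12) = 63.75°.
With φ = -33.6°, δ = -15.7°, H = 63.75°: sin φ sin δ = 0.1497, cos φ cos δ cos H = 0.3546, so cos θ_z = 0.5043.
Air mass m = 1/cos θ_z = 1/0.5043 = 1.983; τ^m = 0.75^1.983 = 0.5653.
Surface direct beam = 1367 × 0.5043 × 0.5653 = 389.71 W/m².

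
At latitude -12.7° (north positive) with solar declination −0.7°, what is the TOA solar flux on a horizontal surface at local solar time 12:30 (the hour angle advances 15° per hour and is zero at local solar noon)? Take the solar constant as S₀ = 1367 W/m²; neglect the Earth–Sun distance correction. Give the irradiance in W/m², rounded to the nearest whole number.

Hour angle H = 15° × (12.5 − 12) = 7.50°.
cos θ_z = sin φ sin δ + cos φ cos δ cos H = (-0.2198)(-0.0122) + (0.9755)(0.9999)(0.9914) = 0.9697.
Top-of-atmosphere irradiance = S₀ cos θ_z = 1367 × 0.9697 = 1325.58 W/m².

1326 W/m²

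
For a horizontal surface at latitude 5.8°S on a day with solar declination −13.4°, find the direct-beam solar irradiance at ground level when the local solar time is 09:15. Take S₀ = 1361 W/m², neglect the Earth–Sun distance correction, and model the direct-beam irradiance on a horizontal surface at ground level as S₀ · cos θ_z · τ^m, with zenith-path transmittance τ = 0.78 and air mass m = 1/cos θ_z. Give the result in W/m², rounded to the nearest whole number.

Hour angle H = 15° × (9.25 − 12) = -41.25°.
cos θ_z = sin φ sin δ + cos φ cos δ cos H = (-0.1011)(-0.2317) + (0.9949)(0.9728)(0.7518) = 0.7510.
Air mass m = 1/cos θ_z = 1/0.7510 = 1.332; τ^m = 0.78^1.332 = 0.7182.
Surface direct beam = 1361 × 0.7510 × 0.7182 = 734.08 W/m².

734 W/m²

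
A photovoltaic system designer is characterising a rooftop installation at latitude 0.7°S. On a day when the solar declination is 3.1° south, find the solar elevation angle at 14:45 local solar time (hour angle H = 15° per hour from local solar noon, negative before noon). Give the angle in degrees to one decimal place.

48.7°

Hour angle H = 15° × (14.75 − 12) = 41.25°.
cos θ_z = sin(-0.7°) sin(-3.1°) + cos(-0.7°) cos(-3.1°) cos(41.25°) = 0.0007 + 0.7507 = 0.7514.
θ_z = arccos(0.7514) = 41.29°, so the elevation is 90° − 41.29° = 48.71°.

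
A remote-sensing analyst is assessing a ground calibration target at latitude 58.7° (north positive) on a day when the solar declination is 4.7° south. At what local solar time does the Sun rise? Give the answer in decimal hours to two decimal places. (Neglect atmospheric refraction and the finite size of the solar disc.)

6.52 h

The sunset hour angle satisfies cos H_s = −tan φ tan δ = 0.1352, giving H_s = 82.23°.
Sunrise is at 12 − H_s/15 = 12 − 5.482 = 6.518 h local solar time.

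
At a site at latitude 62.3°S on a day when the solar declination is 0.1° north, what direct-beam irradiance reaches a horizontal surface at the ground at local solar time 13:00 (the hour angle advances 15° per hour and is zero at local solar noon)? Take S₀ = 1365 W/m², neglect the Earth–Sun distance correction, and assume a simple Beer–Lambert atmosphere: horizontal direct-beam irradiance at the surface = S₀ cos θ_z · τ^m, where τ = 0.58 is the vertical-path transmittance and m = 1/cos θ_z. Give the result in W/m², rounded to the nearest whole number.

181 W/m²

Hour angle H = 15° × (13 − 12) = 15.00°.
cos θ_z = sin(-62.3°) sin(0.1°) + cos(-62.3°) cos(0.1°) cos(15.00°) = -0.0015 + 0.4490 = 0.4475.
Air mass m = 1/cos θ_z = 1/0.4475 = 2.235; τ^m = 0.58^2.235 = 0.2960.
Surface direct beam = 1365 × 0.4475 × 0.2960 = 180.81 W/m².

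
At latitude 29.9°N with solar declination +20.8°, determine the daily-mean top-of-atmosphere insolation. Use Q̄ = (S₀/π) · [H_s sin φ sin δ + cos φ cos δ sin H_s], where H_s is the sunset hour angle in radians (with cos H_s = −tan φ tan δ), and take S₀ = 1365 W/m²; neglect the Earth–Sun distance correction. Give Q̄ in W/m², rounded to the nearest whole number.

cos H_s = −tan(29.9°) · tan(20.8°) = -0.2184, so H_s = arccos(-0.2184) = 102.62°. In radians, H_s = 1.7911.
H_s sin φ sin δ = 1.7911 × 0.4985 × 0.3551 = 0.3171.
cos φ cos δ sin H_s = 0.8669 × 0.9348 × 0.9758 = 0.7908.
Q̄ = (1365/π) × (0.3171 + 0.7908) = 434.49 × 1.1079 = 481.37 W/m².

481 W/m²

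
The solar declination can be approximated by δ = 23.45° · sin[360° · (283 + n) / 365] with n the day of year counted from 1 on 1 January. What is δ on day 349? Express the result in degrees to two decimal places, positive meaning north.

-23.29°

360 × (283 + 349) / 365 = 623.342°; sin(623.342°) = -0.9933.
δ = 23.45 × -0.9933 = -23.293° ≈ -23.29°.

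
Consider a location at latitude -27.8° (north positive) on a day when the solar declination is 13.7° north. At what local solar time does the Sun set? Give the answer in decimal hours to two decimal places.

17.51 h

−tan φ tan δ = −(-0.5272)(0.2438) = 0.1285; H_s = arccos(0.1285) = 82.62°.
Sunset is at 12 + H_s/15 = 12 + 5.508 = 17.508 h local solar time.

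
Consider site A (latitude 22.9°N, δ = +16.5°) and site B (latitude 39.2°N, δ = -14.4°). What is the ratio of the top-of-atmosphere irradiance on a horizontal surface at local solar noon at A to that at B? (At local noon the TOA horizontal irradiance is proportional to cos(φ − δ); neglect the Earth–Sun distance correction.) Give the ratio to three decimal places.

A: cos θ_z = cos(22.9° − (16.5°)) = 0.9938.
B: cos θ_z = cos(39.2° − (-14.4°)) = 0.5934.
Ratio A/B = 0.9938 / 0.5934 = 1.6748.

1.675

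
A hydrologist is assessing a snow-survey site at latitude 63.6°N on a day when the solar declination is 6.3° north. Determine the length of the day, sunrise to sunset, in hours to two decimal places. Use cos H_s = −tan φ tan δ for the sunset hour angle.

The sunset hour angle satisfies cos H_s = −tan φ tan δ = -0.2224, giving H_s = 102.85°.
Day length = 2 H_s / 15° h⁻¹ = 205.70° / 15 = 13.713 h.

13.71 hours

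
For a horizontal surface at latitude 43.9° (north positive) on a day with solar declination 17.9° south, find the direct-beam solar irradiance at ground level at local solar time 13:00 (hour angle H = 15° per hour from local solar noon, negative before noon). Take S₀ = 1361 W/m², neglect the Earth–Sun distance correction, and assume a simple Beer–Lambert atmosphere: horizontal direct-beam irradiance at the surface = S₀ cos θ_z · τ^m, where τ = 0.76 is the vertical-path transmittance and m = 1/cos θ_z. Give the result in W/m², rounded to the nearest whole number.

Hour angle H = 15° × (13 − 12) = 15.00°.
cos θ_z = sin φ sin δ + cos φ cos δ cos H = (0.6934)(-0.3074) + (0.7206)(0.9516)(0.9659) = 0.4492.
Air mass m = 1/cos θ_z = 1/0.4492 = 2.226; τ^m = 0.76^2.226 = 0.5429.
Surface direct beam = 1361 × 0.4492 × 0.5429 = 331.91 W/m².

332 W/m²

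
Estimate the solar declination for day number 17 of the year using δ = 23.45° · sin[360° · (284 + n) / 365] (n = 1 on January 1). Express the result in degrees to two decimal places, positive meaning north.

360 × (284 + 17) / 365 = 296.877°; sin(296.877°) = -0.8920.
δ = 23.45 × -0.8920 = -20.917° ≈ -20.92°.

-20.92°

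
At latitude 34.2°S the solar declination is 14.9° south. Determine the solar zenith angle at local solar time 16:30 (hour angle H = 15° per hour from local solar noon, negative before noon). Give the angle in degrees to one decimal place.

63.2°

Hour angle H = 15° × (16.5 − 12) = 67.50°.
cos θ_z = sin(-34.2°) sin(-14.9°) + cos(-34.2°) cos(-14.9°) cos(67.50°) = 0.1445 + 0.3059 = 0.4504.
θ_z = arccos(0.4504) = 63.23°.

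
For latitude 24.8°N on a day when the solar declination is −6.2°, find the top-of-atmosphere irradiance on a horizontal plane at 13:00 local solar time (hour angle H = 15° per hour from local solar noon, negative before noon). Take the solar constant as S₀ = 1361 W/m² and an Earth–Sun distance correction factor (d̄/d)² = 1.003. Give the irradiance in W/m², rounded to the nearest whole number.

1128 W/m²

Hour angle H = 15° × (13 − 12) = 15.00°.
cos θ_z = sin(24.8°) sin(-6.2°) + cos(24.8°) cos(-6.2°) cos(15.00°) = -0.0453 + 0.8717 = 0.8264.
Top-of-atmosphere irradiance = S₀ (d̄/d)² cos θ_z = 1361 × 1.003 × 0.8264 = 1128.10 W/m².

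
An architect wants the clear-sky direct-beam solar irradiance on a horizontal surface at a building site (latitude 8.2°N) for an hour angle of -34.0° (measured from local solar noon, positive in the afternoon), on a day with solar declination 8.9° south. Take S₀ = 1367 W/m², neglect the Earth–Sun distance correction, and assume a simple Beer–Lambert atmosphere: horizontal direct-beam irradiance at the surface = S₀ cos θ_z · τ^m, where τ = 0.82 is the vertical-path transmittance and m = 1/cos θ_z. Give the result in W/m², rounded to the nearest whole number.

838 W/m²

With φ = 8.2°, δ = -8.9°, H = -34.00°: sin φ sin δ = -0.0221, cos φ cos δ cos H = 0.8107, so cos θ_z = 0.7886.
Air mass m = 1/cos θ_z = 1/0.7886 = 1.268; τ^m = 0.82^1.268 = 0.7775.
Surface direct beam = 1367 × 0.7886 × 0.7775 = 838.16 W/m².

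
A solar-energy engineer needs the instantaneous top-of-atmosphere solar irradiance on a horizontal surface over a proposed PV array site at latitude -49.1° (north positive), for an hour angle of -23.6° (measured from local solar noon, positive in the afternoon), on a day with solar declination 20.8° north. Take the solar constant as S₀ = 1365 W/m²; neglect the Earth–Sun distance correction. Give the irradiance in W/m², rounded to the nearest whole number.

399 W/m²

cos θ_z = sin φ sin δ + cos φ cos δ cos H = (-0.7559)(0.3551) + (0.6547)(0.9348)(0.9164) = 0.2924.
Top-of-atmosphere irradiance = S₀ cos θ_z = 1365 × 0.2924 = 399.13 W/m².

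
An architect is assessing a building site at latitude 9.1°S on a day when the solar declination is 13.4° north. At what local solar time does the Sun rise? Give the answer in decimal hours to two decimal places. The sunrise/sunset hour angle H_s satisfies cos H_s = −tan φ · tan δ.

cos H_s = −tan(-9.1°) · tan(13.4°) = 0.0382, so H_s = arccos(0.0382) = 87.81°.
Sunrise is at 12 − H_s/15 = 12 − 5.854 = 6.146 h local solar time.

6.15 h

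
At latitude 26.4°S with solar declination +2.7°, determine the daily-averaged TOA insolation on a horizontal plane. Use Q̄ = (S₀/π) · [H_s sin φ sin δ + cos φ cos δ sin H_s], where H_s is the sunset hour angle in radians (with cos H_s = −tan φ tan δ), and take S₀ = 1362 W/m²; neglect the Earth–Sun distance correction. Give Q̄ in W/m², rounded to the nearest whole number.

374 W/m²

cos H_s = −tan(-26.4°) · tan(2.7°) = 0.0234, so H_s = arccos(0.0234) = 88.66°. In radians, H_s = 1.5474.
H_s sin φ sin δ = 1.5474 × -0.4446 × 0.0471 = -0.0324.
cos φ cos δ sin H_s = 0.8957 × 0.9989 × 0.9997 = 0.8944.
Q̄ = (1362/π) × (-0.0324 + 0.8944) = 433.54 × 0.8620 = 373.71 W/m².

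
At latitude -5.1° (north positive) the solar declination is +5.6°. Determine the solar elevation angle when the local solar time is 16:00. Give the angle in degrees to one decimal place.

Hour angle H = 15° × (16 − 12) = 60.00°.
cos θ_z = sin φ sin δ + cos φ cos δ cos H = (-0.0889)(0.0976) + (0.9960)(0.9952)(0.5000) = 0.4869.
θ_z = arccos(0.4869) = 60.86°, so the elevation is 90° − 60.86° = 29.14°.

29.1°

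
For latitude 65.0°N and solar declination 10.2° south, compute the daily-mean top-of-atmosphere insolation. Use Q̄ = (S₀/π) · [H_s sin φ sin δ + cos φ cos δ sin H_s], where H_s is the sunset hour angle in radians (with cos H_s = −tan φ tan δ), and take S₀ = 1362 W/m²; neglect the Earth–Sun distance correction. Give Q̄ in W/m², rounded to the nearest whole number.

cos H_s = −tan(65.0°) · tan(-10.2°) = 0.3859, so H_s = arccos(0.3859) = 67.30°. In radians, H_s = 1.1746.
H_s sin φ sin δ = 1.1746 × 0.9063 × -0.1771 = -0.1885.
cos φ cos δ sin H_s = 0.4226 × 0.9842 × 0.9225 = 0.3837.
Q̄ = (1362/π) × (-0.1885 + 0.3837) = 433.54 × 0.1952 = 84.63 W/m².

85 W/m²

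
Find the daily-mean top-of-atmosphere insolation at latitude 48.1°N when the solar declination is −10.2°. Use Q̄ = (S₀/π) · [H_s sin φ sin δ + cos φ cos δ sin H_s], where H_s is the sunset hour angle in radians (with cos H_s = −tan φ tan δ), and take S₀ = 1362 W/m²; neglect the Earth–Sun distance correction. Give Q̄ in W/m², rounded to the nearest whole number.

201 W/m²

The sunset hour angle satisfies cos H_s = −tan φ tan δ = 0.2005, giving H_s = 78.43°. In radians, H_s = 1.3689.
H_s sin φ sin δ = 1.3689 × 0.7443 × -0.1771 = -0.1804.
cos φ cos δ sin H_s = 0.6678 × 0.9842 × 0.9797 = 0.6439.
Q̄ = (1362/π) × (-0.1804 + 0.6439) = 433.54 × 0.4635 = 200.95 W/m².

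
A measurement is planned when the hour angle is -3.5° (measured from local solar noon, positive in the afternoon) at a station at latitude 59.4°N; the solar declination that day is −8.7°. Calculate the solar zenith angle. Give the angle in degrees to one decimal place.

With φ = 59.4°, δ = -8.7°, H = -3.50°: sin φ sin δ = -0.1302, cos φ cos δ cos H = 0.5022, so cos θ_z = 0.3720.
θ_z = arccos(0.3720) = 68.16°.

68.2°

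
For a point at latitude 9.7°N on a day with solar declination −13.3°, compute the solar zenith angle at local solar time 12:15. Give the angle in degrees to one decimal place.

Hour angle H = 15° × (12.25 − 12) = 3.75°.
cos θ_z = sin(9.7°) sin(-13.3°) + cos(9.7°) cos(-13.3°) cos(3.75°) = -0.0388 + 0.9572 = 0.9184.
θ_z = arccos(0.9184) = 23.31°.

23.3°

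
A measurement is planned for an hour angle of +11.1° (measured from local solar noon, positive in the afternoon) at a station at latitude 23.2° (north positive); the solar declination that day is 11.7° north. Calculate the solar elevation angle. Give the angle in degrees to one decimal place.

74.4°

cos θ_z = sin(23.2°) sin(11.7°) + cos(23.2°) cos(11.7°) cos(11.10°) = 0.0799 + 0.8832 = 0.9631.
θ_z = arccos(0.9631) = 15.61°, so the elevation is 90° − 15.61° = 74.39°.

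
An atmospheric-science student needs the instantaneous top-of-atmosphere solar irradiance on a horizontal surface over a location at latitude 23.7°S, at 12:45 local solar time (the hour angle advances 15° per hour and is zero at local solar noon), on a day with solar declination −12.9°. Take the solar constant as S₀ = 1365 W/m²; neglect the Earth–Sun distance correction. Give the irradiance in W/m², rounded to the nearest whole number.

Hour angle H = 15° × (12.75 − 12) = 11.25°.
cos θ_z = sin(-23.7°) sin(-12.9°) + cos(-23.7°) cos(-12.9°) cos(11.25°) = 0.0897 + 0.8754 = 0.9651.
Top-of-atmosphere irradiance = S₀ cos θ_z = 1365 × 0.9651 = 1317.36 W/m².

1317 W/m²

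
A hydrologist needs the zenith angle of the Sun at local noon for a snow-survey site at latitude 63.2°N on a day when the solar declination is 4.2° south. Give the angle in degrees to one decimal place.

67.4°

At local solar noon the hour angle is zero, so the zenith angle is |φ − δ| = |63.2° − (-4.2°)| = 67.4°.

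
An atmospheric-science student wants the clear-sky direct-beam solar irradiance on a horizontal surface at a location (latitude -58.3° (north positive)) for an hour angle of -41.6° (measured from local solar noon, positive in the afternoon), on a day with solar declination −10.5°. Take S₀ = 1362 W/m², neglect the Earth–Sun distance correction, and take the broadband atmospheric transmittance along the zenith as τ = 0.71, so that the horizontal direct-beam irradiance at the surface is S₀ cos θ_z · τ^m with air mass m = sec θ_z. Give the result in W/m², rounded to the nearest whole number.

392 W/m²

cos θ_z = sin(-58.3°) sin(-10.5°) + cos(-58.3°) cos(-10.5°) cos(-41.60°) = 0.1550 + 0.3864 = 0.5414.
Air mass m = 1/cos θ_z = 1/0.5414 = 1.847; τ^m = 0.71^1.847 = 0.5312.
Surface direct beam = 1362 × 0.5414 × 0.5312 = 391.70 W/m².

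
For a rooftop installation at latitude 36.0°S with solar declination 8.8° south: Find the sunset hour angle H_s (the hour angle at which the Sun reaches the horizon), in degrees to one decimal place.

−tan φ tan δ = −(-0.7265)(-0.1548) = -0.1125; H_s = arccos(-0.1125) = 96.46°.

96.5°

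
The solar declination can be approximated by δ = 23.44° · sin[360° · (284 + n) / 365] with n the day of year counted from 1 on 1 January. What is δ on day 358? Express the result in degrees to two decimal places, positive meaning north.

-23.40°

360 × (284 + 358) / 365 = 633.205°; sin(633.205°) = -0.9984.
δ = 23.44 × -0.9984 = -23.402° ≈ -23.40°.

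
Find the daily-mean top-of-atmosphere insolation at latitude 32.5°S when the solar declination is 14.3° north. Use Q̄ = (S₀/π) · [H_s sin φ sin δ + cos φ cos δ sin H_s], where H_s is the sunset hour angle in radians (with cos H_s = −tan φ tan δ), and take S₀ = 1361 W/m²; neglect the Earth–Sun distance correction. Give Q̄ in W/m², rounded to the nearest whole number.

cos H_s = −tan(-32.5°) · tan(14.3°) = 0.1624, so H_s = arccos(0.1624) = 80.65°. In radians, H_s = 1.4076.
H_s sin φ sin δ = 1.4076 × -0.5373 × 0.2470 = -0.1868.
cos φ cos δ sin H_s = 0.8434 × 0.9690 × 0.9867 = 0.8064.
Q̄ = (1361/π) × (-0.1868 + 0.8064) = 433.22 × 0.6196 = 268.42 W/m².

268 W/m²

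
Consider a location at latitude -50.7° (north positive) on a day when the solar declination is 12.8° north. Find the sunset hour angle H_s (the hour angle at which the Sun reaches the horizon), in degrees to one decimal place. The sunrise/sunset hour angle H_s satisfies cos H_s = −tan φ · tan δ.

73.9°

The sunset hour angle satisfies cos H_s = −tan φ tan δ = 0.2776, giving H_s = 73.88°.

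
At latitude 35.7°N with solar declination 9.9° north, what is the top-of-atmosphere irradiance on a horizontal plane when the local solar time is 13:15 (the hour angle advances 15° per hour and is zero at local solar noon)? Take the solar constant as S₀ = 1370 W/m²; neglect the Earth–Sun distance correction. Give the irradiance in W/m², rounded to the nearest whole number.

Hour angle H = 15° × (13.25 − 12) = 18.75°.
cos θ_z = sin φ sin δ + cos φ cos δ cos H = (0.5835)(0.1719) + (0.8121)(0.9851)(0.9469) = 0.8578.
Top-of-atmosphere irradiance = S₀ cos θ_z = 1370 × 0.8578 = 1175.19 W/m².

1175 W/m²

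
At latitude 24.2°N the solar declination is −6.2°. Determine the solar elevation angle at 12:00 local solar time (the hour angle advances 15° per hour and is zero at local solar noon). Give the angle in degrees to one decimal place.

59.6°

Hour angle H = 15° × (12 − 12) = 0.00°.
cos θ_z = sin(24.2°) sin(-6.2°) + cos(24.2°) cos(-6.2°) cos(0.00°) = -0.0443 + 0.9068 = 0.8625.
θ_z = arccos(0.8625) = 30.40°, so the elevation is 90° − 30.40° = 59.60°.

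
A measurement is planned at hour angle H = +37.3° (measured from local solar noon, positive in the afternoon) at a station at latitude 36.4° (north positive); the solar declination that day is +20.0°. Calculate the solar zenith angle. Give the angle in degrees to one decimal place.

With φ = 36.4°, δ = 20.0°, H = 37.30°: sin φ sin δ = 0.2030, cos φ cos δ cos H = 0.6017, so cos θ_z = 0.8047.
θ_z = arccos(0.8047) = 36.42°.

36.4°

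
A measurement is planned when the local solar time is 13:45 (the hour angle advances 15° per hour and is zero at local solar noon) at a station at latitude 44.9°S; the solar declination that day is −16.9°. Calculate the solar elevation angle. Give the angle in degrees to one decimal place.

Hour angle H = 15° × (13.75 − 12) = 26.25°.
cos θ_z = sin(-44.9°) sin(-16.9°) + cos(-44.9°) cos(-16.9°) cos(26.25°) = 0.2052 + 0.6079 = 0.8131.
θ_z = arccos(0.8131) = 35.60°, so the elevation is 90° − 35.60° = 54.40°.

54.4°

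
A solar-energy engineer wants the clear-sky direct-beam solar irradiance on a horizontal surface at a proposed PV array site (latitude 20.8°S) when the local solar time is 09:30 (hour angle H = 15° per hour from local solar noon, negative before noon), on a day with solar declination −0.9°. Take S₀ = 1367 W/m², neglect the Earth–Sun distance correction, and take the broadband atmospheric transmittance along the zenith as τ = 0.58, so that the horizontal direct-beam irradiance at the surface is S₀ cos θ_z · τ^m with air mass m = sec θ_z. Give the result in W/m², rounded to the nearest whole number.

Hour angle H = 15° × (9.5 − 12) = -37.50°.
With φ = -20.8°, δ = -0.9°, H = -37.50°: sin φ sin δ = 0.0056, cos φ cos δ cos H = 0.7416, so cos θ_z = 0.7472.
Air mass m = 1/cos θ_z = 1/0.7472 = 1.338; τ^m = 0.58^1.338 = 0.4825.
Surface direct beam = 1367 × 0.7472 × 0.4825 = 492.84 W/m².

493 W/m²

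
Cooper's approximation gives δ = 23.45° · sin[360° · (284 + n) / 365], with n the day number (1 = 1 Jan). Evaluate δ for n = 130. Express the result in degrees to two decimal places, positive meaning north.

360 × (284 + 130) / 365 = 408.329°; sin(408.329°) = 0.7470.
δ = 23.45 × 0.7470 = 17.517° ≈ +17.52°.

+17.52°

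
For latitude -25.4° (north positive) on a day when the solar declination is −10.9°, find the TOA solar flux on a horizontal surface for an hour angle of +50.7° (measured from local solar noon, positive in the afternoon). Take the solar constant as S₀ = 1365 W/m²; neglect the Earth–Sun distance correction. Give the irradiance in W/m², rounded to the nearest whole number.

cos θ_z = sin φ sin δ + cos φ cos δ cos H = (-0.4289)(-0.1891) + (0.9033)(0.9820)(0.6334) = 0.6430.
Top-of-atmosphere irradiance = S₀ cos θ_z = 1365 × 0.6430 = 877.70 W/m².

878 W/m²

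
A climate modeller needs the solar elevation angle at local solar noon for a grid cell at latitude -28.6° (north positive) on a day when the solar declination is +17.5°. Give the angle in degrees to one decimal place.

At local solar noon the hour angle is zero, so the elevation is 90° − |φ − δ| = 90° − |-28.6° − (17.5°)| = 90° − 46.1° = 43.9°.

43.9°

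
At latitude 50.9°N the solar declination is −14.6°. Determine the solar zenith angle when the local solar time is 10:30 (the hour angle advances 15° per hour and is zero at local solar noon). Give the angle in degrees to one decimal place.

68.4°

Hour angle H = 15° × (10.5 − 12) = -22.50°.
cos θ_z = sin φ sin δ + cos φ cos δ cos H = (0.7760)(-0.2521) + (0.6307)(0.9677)(0.9239) = 0.3683.
θ_z = arccos(0.3683) = 68.39°.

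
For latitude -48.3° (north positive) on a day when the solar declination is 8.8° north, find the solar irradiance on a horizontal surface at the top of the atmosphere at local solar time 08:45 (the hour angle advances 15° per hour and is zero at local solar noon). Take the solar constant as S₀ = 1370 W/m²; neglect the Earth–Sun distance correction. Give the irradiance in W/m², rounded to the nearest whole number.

437 W/m²

Hour angle H = 15° × (8.75 − 12) = -48.75°.
cos θ_z = sin φ sin δ + cos φ cos δ cos H = (-0.7466)(0.1530) + (0.6652)(0.9882)(0.6593) = 0.3192.
Top-of-atmosphere irradiance = S₀ cos θ_z = 1370 × 0.3192 = 437.30 W/m².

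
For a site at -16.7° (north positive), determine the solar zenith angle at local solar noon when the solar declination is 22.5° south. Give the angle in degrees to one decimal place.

At local solar noon the hour angle is zero, so the zenith angle is |φ − δ| = |-16.7° − (-22.5°)| = 5.8°.

5.8°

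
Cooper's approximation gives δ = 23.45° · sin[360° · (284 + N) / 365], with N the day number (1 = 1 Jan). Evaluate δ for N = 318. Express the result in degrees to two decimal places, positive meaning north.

360 × (284 + 318) / 365 = 593.753°; sin(593.753°) = -0.8065.
δ = 23.45 × -0.8065 = -18.912° ≈ -18.91°.

-18.91°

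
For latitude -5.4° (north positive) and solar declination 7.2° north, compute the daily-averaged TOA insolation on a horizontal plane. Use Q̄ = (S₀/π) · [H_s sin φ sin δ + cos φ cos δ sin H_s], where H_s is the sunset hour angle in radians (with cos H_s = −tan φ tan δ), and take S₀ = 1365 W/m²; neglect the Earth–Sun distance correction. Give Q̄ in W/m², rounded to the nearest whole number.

421 W/m²

−tan φ tan δ = −(-0.0945)(0.1263) = 0.0119; H_s = arccos(0.0119) = 89.32°. In radians, H_s = 1.5589.
H_s sin φ sin δ = 1.5589 × -0.0941 × 0.1253 = -0.0184.
cos φ cos δ sin H_s = 0.9956 × 0.9921 × 0.9999 = 0.9876.
Q̄ = (1365/π) × (-0.0184 + 0.9876) = 434.49 × 0.9692 = 421.11 W/m².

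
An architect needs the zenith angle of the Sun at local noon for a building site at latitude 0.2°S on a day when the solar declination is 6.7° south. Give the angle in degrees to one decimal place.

6.5°

At local solar noon the hour angle is zero, so the zenith angle is |φ − δ| = |-0.2° − (-6.7°)| = 6.5°.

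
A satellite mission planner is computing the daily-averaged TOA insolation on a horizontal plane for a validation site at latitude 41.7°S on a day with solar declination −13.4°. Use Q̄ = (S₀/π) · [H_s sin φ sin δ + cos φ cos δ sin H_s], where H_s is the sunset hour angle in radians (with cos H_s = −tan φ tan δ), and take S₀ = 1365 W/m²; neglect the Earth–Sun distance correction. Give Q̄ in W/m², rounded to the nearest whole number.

428 W/m²

cos H_s = −tan(-41.7°) · tan(-13.4°) = -0.2123, so H_s = arccos(-0.2123) = 102.26°. In radians, H_s = 1.7848.
H_s sin φ sin δ = 1.7848 × -0.6652 × -0.2317 = 0.2751.
cos φ cos δ sin H_s = 0.7466 × 0.9728 × 0.9772 = 0.7097.
Q̄ = (1365/π) × (0.2751 + 0.7097) = 434.49 × 0.9848 = 427.89 W/m².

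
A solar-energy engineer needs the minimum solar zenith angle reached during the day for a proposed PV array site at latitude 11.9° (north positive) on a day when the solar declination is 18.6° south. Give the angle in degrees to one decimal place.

30.5°

At local solar noon the hour angle is zero, so the zenith angle is |φ − δ| = |11.9° − (-18.6°)| = 30.5°.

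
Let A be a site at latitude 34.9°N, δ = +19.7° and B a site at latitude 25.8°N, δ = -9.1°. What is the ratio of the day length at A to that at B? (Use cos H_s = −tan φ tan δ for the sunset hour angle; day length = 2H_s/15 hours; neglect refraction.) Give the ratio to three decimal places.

A: H_s = arccos(−tan 34.9° · tan 19.7°) = 104.46°, so 2H_s/15 = 13.9280 h.
B: H_s = arccos(−tan 25.8° · tan -9.1°) = 85.56°, so 2H_s/15 = 11.4080 h.
Ratio A/B = 13.9280 / 11.4080 = 1.2209.

1.221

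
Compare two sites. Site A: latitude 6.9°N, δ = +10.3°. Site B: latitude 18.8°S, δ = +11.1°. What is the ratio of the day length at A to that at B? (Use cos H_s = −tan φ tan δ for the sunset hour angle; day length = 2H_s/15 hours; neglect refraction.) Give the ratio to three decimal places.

1.059

A: H_s = arccos(−tan 6.9° · tan 10.3°) = 91.26°, so 2H_s/15 = 12.1680 h.
B: H_s = arccos(−tan -18.8° · tan 11.1°) = 86.17°, so 2H_s/15 = 11.4893 h.
Ratio A/B = 12.1680 / 11.4893 = 1.0591.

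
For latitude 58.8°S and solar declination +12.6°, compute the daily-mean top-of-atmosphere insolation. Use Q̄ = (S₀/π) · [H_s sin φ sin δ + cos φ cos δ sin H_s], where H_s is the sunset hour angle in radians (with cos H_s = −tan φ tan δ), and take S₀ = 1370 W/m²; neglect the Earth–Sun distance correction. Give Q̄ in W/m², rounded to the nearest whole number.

−tan φ tan δ = −(-1.6512)(0.2235) = 0.3690; H_s = arccos(0.3690) = 68.35°. In radians, H_s = 1.1929.
H_s sin φ sin δ = 1.1929 × -0.8554 × 0.2181 = -0.2226.
cos φ cos δ sin H_s = 0.5180 × 0.9759 × 0.9294 = 0.4698.
Q̄ = (1370/π) × (-0.2226 + 0.4698) = 436.08 × 0.2472 = 107.80 W/m².

108 W/m²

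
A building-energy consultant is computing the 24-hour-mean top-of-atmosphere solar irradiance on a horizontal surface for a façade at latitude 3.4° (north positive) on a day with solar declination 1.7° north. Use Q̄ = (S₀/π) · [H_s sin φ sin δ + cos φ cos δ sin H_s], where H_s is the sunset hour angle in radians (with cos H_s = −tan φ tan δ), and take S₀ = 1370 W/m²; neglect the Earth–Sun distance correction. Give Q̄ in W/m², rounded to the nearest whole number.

436 W/m²

−tan φ tan δ = −(0.0594)(0.0297) = -0.0018; H_s = arccos(-0.0018) = 90.10°. In radians, H_s = 1.5725.
H_s sin φ sin δ = 1.5725 × 0.0593 × 0.0297 = 0.0028.
cos φ cos δ sin H_s = 0.9982 × 0.9996 × 1.0000 = 0.9978.
Q̄ = (1370/π) × (0.0028 + 0.9978) = 436.08 × 1.0006 = 436.34 W/m².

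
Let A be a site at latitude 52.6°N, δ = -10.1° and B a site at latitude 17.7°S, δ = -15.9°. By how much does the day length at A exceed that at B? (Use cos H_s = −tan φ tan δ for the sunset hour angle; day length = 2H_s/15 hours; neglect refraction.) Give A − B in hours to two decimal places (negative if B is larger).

A: H_s = arccos(−tan 52.6° · tan -10.1°) = 76.53°, so 2H_s/15 = 10.2040 h.
B: H_s = arccos(−tan -17.7° · tan -15.9°) = 95.22°, so 2H_s/15 = 12.6960 h.
A − B = 10.2040 − 12.6960 = -2.4920 h.

-2.49 h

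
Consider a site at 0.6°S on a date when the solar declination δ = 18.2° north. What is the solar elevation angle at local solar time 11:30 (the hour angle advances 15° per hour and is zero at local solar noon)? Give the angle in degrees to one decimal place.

Hour angle H = 15° × (11.5 − 12) = -7.50°.
cos θ_z = sin φ sin δ + cos φ cos δ cos H = (-0.0105)(0.3123) + (0.9999)(0.9500)(0.9914) = 0.9385.
θ_z = arccos(0.9385) = 20.20°, so the elevation is 90° − 20.20° = 69.80°.

69.8°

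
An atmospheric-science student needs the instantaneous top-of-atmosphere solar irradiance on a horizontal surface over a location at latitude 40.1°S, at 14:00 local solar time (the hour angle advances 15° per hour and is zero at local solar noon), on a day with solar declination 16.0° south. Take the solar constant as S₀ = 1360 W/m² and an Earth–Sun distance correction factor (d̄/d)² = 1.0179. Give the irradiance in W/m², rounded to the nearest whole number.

Hour angle H = 15° × (14 − 12) = 30.00°.
cos θ_z = sin φ sin δ + cos φ cos δ cos H = (-0.6441)(-0.2756) + (0.7649)(0.9613)(0.8660) = 0.8143.
Top-of-atmosphere irradiance = S₀ (d̄/d)² cos θ_z = 1360 × 1.0179 × 0.8143 = 1127.27 W/m².

1127 W/m²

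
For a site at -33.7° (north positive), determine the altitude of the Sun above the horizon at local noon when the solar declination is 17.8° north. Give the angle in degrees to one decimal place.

38.5°

At local solar noon the hour angle is zero, so the elevation is 90° − |φ − δ| = 90° − |-33.7° − (17.8°)| = 90° − 51.5° = 38.5°.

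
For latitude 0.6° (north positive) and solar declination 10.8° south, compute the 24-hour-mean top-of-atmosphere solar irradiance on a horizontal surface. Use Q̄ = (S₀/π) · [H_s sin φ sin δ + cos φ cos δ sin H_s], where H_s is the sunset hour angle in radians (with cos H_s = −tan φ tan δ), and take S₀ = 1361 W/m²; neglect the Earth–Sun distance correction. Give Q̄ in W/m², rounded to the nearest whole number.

−tan φ tan δ = −(0.0105)(-0.1908) = 0.0020; H_s = arccos(0.0020) = 89.89°. In radians, H_s = 1.5689.
H_s sin φ sin δ = 1.5689 × 0.0105 × -0.1874 = -0.0031.
cos φ cos δ sin H_s = 0.9999 × 0.9823 × 1.0000 = 0.9822.
Q̄ = (1361/π) × (-0.0031 + 0.9822) = 433.22 × 0.9791 = 424.17 W/m².

424 W/m²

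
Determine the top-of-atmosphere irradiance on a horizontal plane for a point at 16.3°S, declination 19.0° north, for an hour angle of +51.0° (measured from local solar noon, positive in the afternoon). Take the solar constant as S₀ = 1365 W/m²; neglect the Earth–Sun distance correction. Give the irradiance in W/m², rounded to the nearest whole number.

655 W/m²

With φ = -16.3°, δ = 19.0°, H = 51.00°: sin φ sin δ = -0.0914, cos φ cos δ cos H = 0.5711, so cos θ_z = 0.4797.
Top-of-atmosphere irradiance = S₀ cos θ_z = 1365 × 0.4797 = 654.79 W/m².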